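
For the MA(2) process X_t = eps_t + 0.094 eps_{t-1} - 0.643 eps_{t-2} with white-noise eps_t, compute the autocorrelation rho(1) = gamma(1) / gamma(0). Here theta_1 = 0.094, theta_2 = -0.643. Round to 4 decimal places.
\rho(1) = 0.0236

For an MA(q) process with theta_0 = 1, the autocovariance is
  gamma(k) = sigma^2 * sum_{i=0..q-k} theta_i * theta_{i+k},
and rho(k) = gamma(k) / gamma(0). Sigma^2 cancels.
  numerator   = (1)*(0.094) + (0.094)*(-0.643) = 0.033558.
  denominator = (1)^2 + (0.094)^2 + (-0.643)^2 = 1.422285.
  rho(1) = 0.033558 / 1.422285 = 0.0236.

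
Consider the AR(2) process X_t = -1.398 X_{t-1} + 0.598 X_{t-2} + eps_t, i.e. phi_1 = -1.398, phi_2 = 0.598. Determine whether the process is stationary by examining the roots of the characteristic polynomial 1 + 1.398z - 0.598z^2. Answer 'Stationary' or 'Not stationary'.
\text{Not stationary}

The AR(p) characteristic polynomial is P(z) = 1 + 1.398z - 0.598z^2.
Stationarity requires all roots to lie outside the unit circle, i.e. |z| > 1 for every root.
Set 1 + (1.398) z + (-0.598) z^2 = 0, i.e. a z^2 + b z + c = 0 with a = -0.598, b = 1.398, c = 1.
Discriminant D = b^2 - 4ac = (1.398)^2 - 4*(-0.598)*1 = 1.954404 - (-2.392) = 4.346404.
D >= 0, so the roots are real: z = (-b +/- sqrt(D)) / (2a) = (-1.398 +/- 2.084803) / (-1.196).
  z_1 = (-1.398 + 2.084803) / (-1.196) = -0.5743,   |z_1| = 0.5743.
  z_2 = (-1.398 - 2.084803) / (-1.196) = 2.912,   |z_2| = 2.912.
Moduli of all roots: 0.5743, 2.9120.
All moduli strictly greater than 1? No.
Verdict: Not stationary.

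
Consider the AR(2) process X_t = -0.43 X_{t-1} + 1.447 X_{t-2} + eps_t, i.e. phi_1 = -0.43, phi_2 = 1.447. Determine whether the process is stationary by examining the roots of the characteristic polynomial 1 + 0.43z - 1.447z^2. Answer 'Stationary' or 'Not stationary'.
\text{Not stationary}

The AR(p) characteristic polynomial is P(z) = 1 + 0.43z - 1.447z^2.
Stationarity requires all roots to lie outside the unit circle, i.e. |z| > 1 for every root.
Set 1 + (0.43) z + (-1.447) z^2 = 0, i.e. a z^2 + b z + c = 0 with a = -1.447, b = 0.43, c = 1.
Discriminant D = b^2 - 4ac = (0.43)^2 - 4*(-1.447)*1 = 0.1849 - (-5.788) = 5.9729.
D >= 0, so the roots are real: z = (-b +/- sqrt(D)) / (2a) = (-0.43 +/- 2.443952) / (-2.894).
  z_1 = (-0.43 + 2.443952) / (-2.894) = -0.6959,   |z_1| = 0.6959.
  z_2 = (-0.43 - 2.443952) / (-2.894) = 0.9931,   |z_2| = 0.9931.
Moduli of all roots: 0.6959, 0.9931.
All moduli strictly greater than 1? No.
Verdict: Not stationary.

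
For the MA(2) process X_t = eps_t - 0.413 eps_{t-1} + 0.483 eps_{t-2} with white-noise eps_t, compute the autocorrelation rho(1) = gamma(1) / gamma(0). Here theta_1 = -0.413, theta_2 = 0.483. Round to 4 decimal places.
\rho(1) = -0.4363

For an MA(q) process with theta_0 = 1, the autocovariance is
  gamma(k) = sigma^2 * sum_{i=0..q-k} theta_i * theta_{i+k},
and rho(k) = gamma(k) / gamma(0). Sigma^2 cancels.
  numerator   = (1)*(-0.413) + (-0.413)*(0.483) = -0.612479.
  denominator = (1)^2 + (-0.413)^2 + (0.483)^2 = 1.403858.
  rho(1) = -0.612479 / 1.403858 = -0.4363.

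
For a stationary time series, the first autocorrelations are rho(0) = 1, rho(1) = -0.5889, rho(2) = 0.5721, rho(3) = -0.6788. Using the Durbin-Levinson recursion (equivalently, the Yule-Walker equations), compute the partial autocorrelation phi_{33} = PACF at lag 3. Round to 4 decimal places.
\phi_{33} = -0.4431

The PACF at lag k is phi_{kk}, the last component of the solution
to the Yule-Walker system G_k phi = r_k where
  (G_k)_{ij} = rho(|i - j|), (r_k)_i = rho(i), i,j = 1..k.
Equivalently, Durbin-Levinson gives phi_{kk} iteratively:
  phi_{11} = rho(1)
  phi_{kk} = [rho(k) - sum_{j=1..k-1} phi_{k-1,j} rho(k-j)]
            / [1 - sum_{j=1..k-1} phi_{k-1,j} rho(j)],
  phi_{k,j} = phi_{k-1,j} - phi_{kk} phi_{k-1,k-j},  j = 1..k-1.
Step k = 1:
  phi_11 = rho(1) = -0.5889.
Step k = 2:
  phi_22 = [rho(2) - phi_11 rho(1)] / [1 - phi_11 rho(1)] = [0.5721 - (-0.5889)(-0.5889)] / [1 - (-0.5889)(-0.5889)]
         = 0.22529679 / 0.65319679 = 0.344914.
  Update: phi_21 = phi_11 - phi_22 phi_11 = -0.5889 - (0.344914)(-0.5889) = -0.38578.
Step k = 3:
  phi_33 = [rho(3) - phi_21 rho(2) - phi_22 rho(1)] / [1 - phi_21 rho(1) - phi_22 rho(2)]
    numerator   = -0.6788 - (-0.38578)(0.5721) - (0.344914)(-0.5889) = -0.2549753
    denominator = 1 - (-0.38578)(-0.5889) - (0.344914)(0.5721) = 0.57548875
  phi_33 = -0.2549753 / 0.57548875 = -0.4431.
Therefore phi_{33} = -0.4431.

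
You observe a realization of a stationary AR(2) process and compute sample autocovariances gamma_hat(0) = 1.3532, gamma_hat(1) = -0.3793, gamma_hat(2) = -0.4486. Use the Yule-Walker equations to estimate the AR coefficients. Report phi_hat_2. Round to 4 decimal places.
\hat\phi_{2} = -0.4450

The Yule-Walker equations for an AR(p) process read, in matrix form,
  Gamma_p phi = r_p,   with   (Gamma_p)_{ij} = gamma(|i - j|),
                       (r_p)_i = gamma(i),   i,j = 1..p.
Substitute the sample gammas (Toeplitz matrix and right-hand side of size 2):
  Gamma_p = [[1.3532, -0.3793], [-0.3793, 1.3532]]
  r_p     = [-0.3793, -0.4486]
Written out:
  1.3532 phi_1 - 0.3793 phi_2 = -0.3793
  -0.3793 phi_1 + 1.3532 phi_2 = -0.4486
Solve by Cramer's rule:
  det = gamma(0)^2 - gamma(1)^2 = (1.3532)^2 - (-0.3793)^2 = 1.83115024 - 0.14386849 = 1.68728175
  phi_hat_1 = [gamma(1) gamma(0) - gamma(1) gamma(2)] / det = [(-0.3793)(1.3532) - (-0.3793)(-0.4486)] / 1.68728175 = -0.68342274 / 1.68728175 = -0.405
  phi_hat_2 = [gamma(0) gamma(2) - gamma(1)^2] / det = [(1.3532)(-0.4486) - (-0.3793)^2] / 1.68728175 = -0.75091401 / 1.68728175 = -0.445
So phi_hat = [-0.4050, -0.4450].
Therefore phi_hat_2 = -0.4450.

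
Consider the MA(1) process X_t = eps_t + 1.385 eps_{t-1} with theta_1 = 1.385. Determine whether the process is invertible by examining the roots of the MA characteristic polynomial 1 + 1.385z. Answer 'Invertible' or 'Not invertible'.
\text{Not invertible}

The MA(q) characteristic polynomial is P(z) = 1 + 1.385z.
Invertibility requires all roots to lie outside the unit circle, i.e. |z| > 1 for every root.
This is linear in z: 1 + (1.385) z = 0  =>  z = -1/(1.385) = -0.722022,  |z| = 0.722022.
Moduli of all roots: 0.7220.
All moduli strictly greater than 1? No.
Verdict: Not invertible.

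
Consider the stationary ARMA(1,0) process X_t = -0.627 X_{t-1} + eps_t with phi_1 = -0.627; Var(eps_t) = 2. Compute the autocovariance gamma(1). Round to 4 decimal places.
\gamma(1) = -2.0663

Multiply the model equation by X_{t-k} and take expectations. With theta_0 = psi_0 = 1 and psi_j the MA(infinity) weights, this gives
  gamma(k) - sum_i phi_i gamma(k-i) = c_k,
  c_k = sigma^2 * sum_{j=k..q} theta_j psi_{j-k}   (c_k = 0 for k > q),
using gamma(-m) = gamma(m).
Pure AR (q = 0): c_0 = sigma^2 = 2, c_k = 0 for k >= 1.
Equations for k = 0 and k = 1 (AR order 1):
  gamma(0) = phi_1 gamma(1) + c_0
  gamma(1) = phi_1 gamma(0) + c_1
Substituting the second into the first: gamma(0) (1 - phi_1^2) = c_0 + phi_1 c_1, so
  gamma(0) = c_0 / (1 - phi_1^2) = 2 / (1 - (-0.627)^2) = 2 / 0.606871 = 3.295593.
  gamma(1) = phi_1 gamma(0) = (-0.627)(3.295593) = -2.066337.
Therefore gamma(1) = -2.0663 (to 4 decimal places).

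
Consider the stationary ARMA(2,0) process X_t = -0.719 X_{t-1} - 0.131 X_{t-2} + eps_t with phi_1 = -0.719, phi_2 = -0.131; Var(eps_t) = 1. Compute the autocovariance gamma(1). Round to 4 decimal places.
\gamma(1) = -1.0855

Multiply the model equation by X_{t-k} and take expectations. With theta_0 = psi_0 = 1 and psi_j the MA(infinity) weights, this gives
  gamma(k) - sum_i phi_i gamma(k-i) = c_k,
  c_k = sigma^2 * sum_{j=k..q} theta_j psi_{j-k}   (c_k = 0 for k > q),
using gamma(-m) = gamma(m).
Pure AR (q = 0): c_0 = sigma^2 = 1, c_k = 0 for k >= 1.
Equations for k = 0, 1, 2 (AR order 2, c_2 = 0):
  (E0) gamma(0) = phi_1 gamma(1) + phi_2 gamma(2) + c_0
  (E1) gamma(1) = phi_1 gamma(0) + phi_2 gamma(1) + c_1
  (E2) gamma(2) = phi_1 gamma(1) + phi_2 gamma(0)
From (E1): gamma(1) = A gamma(0) + B with
  A = phi_1 / (1 - phi_2) = -0.719 / 1.131 = -0.635721,   B = c_1 / (1 - phi_2) = 0 / 1.131 = 0.
Insert (E2) into (E0): gamma(0) (1 - phi_2^2) = phi_1 (1 + phi_2) gamma(1) + c_0.
  phi_1 (1 + phi_2) = (-0.719)(0.869) = -0.624811,   1 - phi_2^2 = 0.982839.
Replace gamma(1) by A gamma(0) + B and collect gamma(0):
  gamma(0) [0.982839 - (-0.624811)(-0.635721)] = c_0 = 1
  gamma(0) * 0.585634 = 1
  gamma(0) = 1 / 0.585634 = 1.707552.
  gamma(1) = A gamma(0) = (-0.635721)(1.707552) = -1.085526.
Therefore gamma(1) = -1.0855 (to 4 decimal places).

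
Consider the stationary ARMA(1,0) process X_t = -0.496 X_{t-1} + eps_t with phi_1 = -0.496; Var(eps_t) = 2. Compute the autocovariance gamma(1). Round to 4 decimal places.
\gamma(1) = -1.3157

Multiply the model equation by X_{t-k} and take expectations. With theta_0 = psi_0 = 1 and psi_j the MA(infinity) weights, this gives
  gamma(k) - sum_i phi_i gamma(k-i) = c_k,
  c_k = sigma^2 * sum_{j=k..q} theta_j psi_{j-k}   (c_k = 0 for k > q),
using gamma(-m) = gamma(m).
Pure AR (q = 0): c_0 = sigma^2 = 2, c_k = 0 for k >= 1.
Equations for k = 0 and k = 1 (AR order 1):
  gamma(0) = phi_1 gamma(1) + c_0
  gamma(1) = phi_1 gamma(0) + c_1
Substituting the second into the first: gamma(0) (1 - phi_1^2) = c_0 + phi_1 c_1, so
  gamma(0) = c_0 / (1 - phi_1^2) = 2 / (1 - (-0.496)^2) = 2 / 0.753984 = 2.652576.
  gamma(1) = phi_1 gamma(0) = (-0.496)(2.652576) = -1.315678.
Therefore gamma(1) = -1.3157 (to 4 decimal places).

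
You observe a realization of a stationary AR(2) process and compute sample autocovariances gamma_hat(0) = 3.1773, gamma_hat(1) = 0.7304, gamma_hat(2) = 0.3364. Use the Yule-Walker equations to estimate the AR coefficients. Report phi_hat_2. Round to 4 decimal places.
\hat\phi_{2} = 0.0560

The Yule-Walker equations for an AR(p) process read, in matrix form,
  Gamma_p phi = r_p,   with   (Gamma_p)_{ij} = gamma(|i - j|),
                       (r_p)_i = gamma(i),   i,j = 1..p.
Substitute the sample gammas (Toeplitz matrix and right-hand side of size 2):
  Gamma_p = [[3.1773, 0.7304], [0.7304, 3.1773]]
  r_p     = [0.7304, 0.3364]
Written out:
  3.1773 phi_1 + 0.7304 phi_2 = 0.7304
  0.7304 phi_1 + 3.1773 phi_2 = 0.3364
Solve by Cramer's rule:
  det = gamma(0)^2 - gamma(1)^2 = (3.1773)^2 - (0.7304)^2 = 10.09523529 - 0.53348416 = 9.56175113
  phi_hat_1 = [gamma(1) gamma(0) - gamma(1) gamma(2)] / det = [(0.7304)(3.1773) - (0.7304)(0.3364)] / 9.56175113 = 2.07499336 / 9.56175113 = 0.217
  phi_hat_2 = [gamma(0) gamma(2) - gamma(1)^2] / det = [(3.1773)(0.3364) - (0.7304)^2] / 9.56175113 = 0.53535956 / 9.56175113 = 0.056
So phi_hat = [0.2170, 0.0560].
Therefore phi_hat_2 = 0.0560.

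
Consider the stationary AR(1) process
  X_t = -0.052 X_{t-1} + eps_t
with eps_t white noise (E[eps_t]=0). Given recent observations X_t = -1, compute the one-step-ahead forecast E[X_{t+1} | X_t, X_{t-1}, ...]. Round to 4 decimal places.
E[X_{t+1} \mid \mathcal F_t] = 0.0520

For an AR(p) model X_t = c + sum_i phi_i X_{t-i} + eps_t, the
one-step-ahead conditional mean is
  E[X_{t+1} | X_t, ...] = c + sum_i phi_i X_{t+1-i}.
Substitute known values:
  E[X_{t+1} | ...] = (-0.052) * (-1)
                   = 0.0520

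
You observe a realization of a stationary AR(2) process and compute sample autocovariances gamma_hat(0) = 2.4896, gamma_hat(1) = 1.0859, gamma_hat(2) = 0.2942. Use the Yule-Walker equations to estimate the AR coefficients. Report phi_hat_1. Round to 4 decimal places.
\hat\phi_{1} = 0.4750

The Yule-Walker equations for an AR(p) process read, in matrix form,
  Gamma_p phi = r_p,   with   (Gamma_p)_{ij} = gamma(|i - j|),
                       (r_p)_i = gamma(i),   i,j = 1..p.
Substitute the sample gammas (Toeplitz matrix and right-hand side of size 2):
  Gamma_p = [[2.4896, 1.0859], [1.0859, 2.4896]]
  r_p     = [1.0859, 0.2942]
Written out:
  2.4896 phi_1 + 1.0859 phi_2 = 1.0859
  1.0859 phi_1 + 2.4896 phi_2 = 0.2942
Solve by Cramer's rule:
  det = gamma(0)^2 - gamma(1)^2 = (2.4896)^2 - (1.0859)^2 = 6.19810816 - 1.17917881 = 5.01892935
  phi_hat_1 = [gamma(1) gamma(0) - gamma(1) gamma(2)] / det = [(1.0859)(2.4896) - (1.0859)(0.2942)] / 5.01892935 = 2.38398486 / 5.01892935 = 0.475
  phi_hat_2 = [gamma(0) gamma(2) - gamma(1)^2] / det = [(2.4896)(0.2942) - (1.0859)^2] / 5.01892935 = -0.44673849 / 5.01892935 = -0.089
So phi_hat = [0.4750, -0.0890].
Therefore phi_hat_1 = 0.4750.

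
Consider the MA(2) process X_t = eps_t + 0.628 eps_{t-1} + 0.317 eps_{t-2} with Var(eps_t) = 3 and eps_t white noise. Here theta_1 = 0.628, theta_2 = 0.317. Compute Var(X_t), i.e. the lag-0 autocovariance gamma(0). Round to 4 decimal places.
\gamma(0) = 4.4846

For an MA(q) process X_t = eps_t + sum_i theta_i eps_{t-i} with
Var(eps_t) = sigma^2, the variance is
  gamma(0) = sigma^2 * (1 + sum_i theta_i^2).
  sum_i theta_i^2 = (0.628)^2 + (0.317)^2 = 0.394384 + 0.100489 = 0.494873.
  gamma(0) = 3 * (1 + 0.494873) = 3 * 1.494873 = 4.484619, which rounds to 4.4846.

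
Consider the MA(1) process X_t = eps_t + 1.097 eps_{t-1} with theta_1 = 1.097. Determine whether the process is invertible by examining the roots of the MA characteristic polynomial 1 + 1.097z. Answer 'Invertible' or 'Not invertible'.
\text{Not invertible}

The MA(q) characteristic polynomial is P(z) = 1 + 1.097z.
Invertibility requires all roots to lie outside the unit circle, i.e. |z| > 1 for every root.
This is linear in z: 1 + (1.097) z = 0  =>  z = -1/(1.097) = -0.911577,  |z| = 0.911577.
Moduli of all roots: 0.9116.
All moduli strictly greater than 1? No.
Verdict: Not invertible.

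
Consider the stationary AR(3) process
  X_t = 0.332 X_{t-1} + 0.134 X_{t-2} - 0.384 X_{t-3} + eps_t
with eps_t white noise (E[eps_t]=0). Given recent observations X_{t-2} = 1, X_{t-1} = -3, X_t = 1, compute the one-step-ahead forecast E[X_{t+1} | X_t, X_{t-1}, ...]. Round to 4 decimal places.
E[X_{t+1} \mid \mathcal F_t] = -0.4540

For an AR(p) model X_t = c + sum_i phi_i X_{t-i} + eps_t, the
one-step-ahead conditional mean is
  E[X_{t+1} | X_t, ...] = c + sum_i phi_i X_{t+1-i}.
Substitute known values:
  E[X_{t+1} | ...] = (0.332) * (1) + (0.134) * (-3) + (-0.384) * (1)
                   = -0.4540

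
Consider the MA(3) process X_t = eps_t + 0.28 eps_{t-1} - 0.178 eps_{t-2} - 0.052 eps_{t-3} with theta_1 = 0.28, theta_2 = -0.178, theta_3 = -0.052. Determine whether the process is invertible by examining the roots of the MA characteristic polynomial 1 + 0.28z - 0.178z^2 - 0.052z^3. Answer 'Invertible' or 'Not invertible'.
\text{Invertible}

The MA(q) characteristic polynomial is P(z) = 1 + 0.28z - 0.178z^2 - 0.052z^3.
Invertibility requires all roots to lie outside the unit circle, i.e. |z| > 1 for every root.
Degree 3: look for a simple real root z0 first, then factor out (1 - z/z0) and solve the remaining quadratic.
Testing z0 = -2.5: P(-2.5) = 1 + (0.28)(-2.5) + (-0.178)(-2.5)^2 + (-0.052)(-2.5)^3
  = 1 + (-0.7) + (-1.1125) + (0.8125) = 0.  So z_0 = -2.5 is a root, |z_0| = 2.5.
Divide out the factor (1 + 0.4 z) = (1 - z/z0) (since 1/z0 = -0.4):
  P(z) = (1 + 0.4 z)(1 + (-0.12) z + (-0.13) z^2)
  [check: z-coef -0.12 - (-0.4) = 0.28; z^2-coef -0.13 - (-0.4)(-0.12) = -0.178; z^3-coef -(-0.4)(-0.13) = -0.052.]
Remaining roots from the quadratic factor 1 + (-0.12) z + (-0.13) z^2:
  Set 1 + (-0.12) z + (-0.13) z^2 = 0, i.e. a z^2 + b z + c = 0 with a = -0.13, b = -0.12, c = 1.
  Discriminant D = b^2 - 4ac = (-0.12)^2 - 4*(-0.13)*1 = 0.0144 - (-0.52) = 0.5344.
  D >= 0, so the roots are real: z = (-b +/- sqrt(D)) / (2a) = (0.12 +/- 0.731027) / (-0.26).
    z_1 = (0.12 + 0.731027) / (-0.26) = -3.2732,   |z_1| = 3.2732.
    z_2 = (0.12 - 0.731027) / (-0.26) = 2.3501,   |z_2| = 2.3501.
Moduli of all roots: 2.5000, 3.2732, 2.3501.
All moduli strictly greater than 1? Yes.
Verdict: Invertible.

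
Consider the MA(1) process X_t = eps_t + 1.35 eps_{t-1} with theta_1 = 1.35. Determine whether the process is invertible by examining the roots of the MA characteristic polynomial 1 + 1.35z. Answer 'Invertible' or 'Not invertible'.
\text{Not invertible}

The MA(q) characteristic polynomial is P(z) = 1 + 1.35z.
Invertibility requires all roots to lie outside the unit circle, i.e. |z| > 1 for every root.
This is linear in z: 1 + (1.35) z = 0  =>  z = -1/(1.35) = -0.740741,  |z| = 0.740741.
Moduli of all roots: 0.7407.
All moduli strictly greater than 1? No.
Verdict: Not invertible.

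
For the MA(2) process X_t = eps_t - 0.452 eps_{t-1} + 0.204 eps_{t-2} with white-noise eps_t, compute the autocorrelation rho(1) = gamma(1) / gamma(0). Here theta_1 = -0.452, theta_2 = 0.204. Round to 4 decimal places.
\rho(1) = -0.4368

For an MA(q) process with theta_0 = 1, the autocovariance is
  gamma(k) = sigma^2 * sum_{i=0..q-k} theta_i * theta_{i+k},
and rho(k) = gamma(k) / gamma(0). Sigma^2 cancels.
  numerator   = (1)*(-0.452) + (-0.452)*(0.204) = -0.544208.
  denominator = (1)^2 + (-0.452)^2 + (0.204)^2 = 1.24592.
  rho(1) = -0.544208 / 1.24592 = -0.4368.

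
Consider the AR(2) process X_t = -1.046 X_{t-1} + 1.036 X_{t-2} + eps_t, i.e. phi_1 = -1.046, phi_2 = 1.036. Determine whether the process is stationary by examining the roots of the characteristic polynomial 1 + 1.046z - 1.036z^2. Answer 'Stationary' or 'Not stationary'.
\text{Not stationary}

The AR(p) characteristic polynomial is P(z) = 1 + 1.046z - 1.036z^2.
Stationarity requires all roots to lie outside the unit circle, i.e. |z| > 1 for every root.
Set 1 + (1.046) z + (-1.036) z^2 = 0, i.e. a z^2 + b z + c = 0 with a = -1.036, b = 1.046, c = 1.
Discriminant D = b^2 - 4ac = (1.046)^2 - 4*(-1.036)*1 = 1.094116 - (-4.144) = 5.238116.
D >= 0, so the roots are real: z = (-b +/- sqrt(D)) / (2a) = (-1.046 +/- 2.288693) / (-2.072).
  z_1 = (-1.046 + 2.288693) / (-2.072) = -0.5998,   |z_1| = 0.5998.
  z_2 = (-1.046 - 2.288693) / (-2.072) = 1.6094,   |z_2| = 1.6094.
Moduli of all roots: 0.5998, 1.6094.
All moduli strictly greater than 1? No.
Verdict: Not stationary.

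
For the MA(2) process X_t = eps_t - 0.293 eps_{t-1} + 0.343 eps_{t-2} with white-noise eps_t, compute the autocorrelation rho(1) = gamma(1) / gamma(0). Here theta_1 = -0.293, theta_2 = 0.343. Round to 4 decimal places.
\rho(1) = -0.3270

For an MA(q) process with theta_0 = 1, the autocovariance is
  gamma(k) = sigma^2 * sum_{i=0..q-k} theta_i * theta_{i+k},
and rho(k) = gamma(k) / gamma(0). Sigma^2 cancels.
  numerator   = (1)*(-0.293) + (-0.293)*(0.343) = -0.393499.
  denominator = (1)^2 + (-0.293)^2 + (0.343)^2 = 1.203498.
  rho(1) = -0.393499 / 1.203498 = -0.3270.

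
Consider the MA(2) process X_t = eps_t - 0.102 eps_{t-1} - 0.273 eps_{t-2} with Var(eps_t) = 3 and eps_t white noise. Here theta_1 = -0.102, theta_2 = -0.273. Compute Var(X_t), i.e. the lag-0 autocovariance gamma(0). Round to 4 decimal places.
\gamma(0) = 3.2548

For an MA(q) process X_t = eps_t + sum_i theta_i eps_{t-i} with
Var(eps_t) = sigma^2, the variance is
  gamma(0) = sigma^2 * (1 + sum_i theta_i^2).
  sum_i theta_i^2 = (-0.102)^2 + (-0.273)^2 = 0.010404 + 0.074529 = 0.084933.
  gamma(0) = 3 * (1 + 0.084933) = 3 * 1.084933 = 3.254799, which rounds to 3.2548.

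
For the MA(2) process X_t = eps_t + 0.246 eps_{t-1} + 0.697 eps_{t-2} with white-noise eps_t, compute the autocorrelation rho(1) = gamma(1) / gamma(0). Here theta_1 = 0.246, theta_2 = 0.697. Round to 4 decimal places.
\rho(1) = 0.2700

For an MA(q) process with theta_0 = 1, the autocovariance is
  gamma(k) = sigma^2 * sum_{i=0..q-k} theta_i * theta_{i+k},
and rho(k) = gamma(k) / gamma(0). Sigma^2 cancels.
  numerator   = (1)*(0.246) + (0.246)*(0.697) = 0.417462.
  denominator = (1)^2 + (0.246)^2 + (0.697)^2 = 1.546325.
  rho(1) = 0.417462 / 1.546325 = 0.2700.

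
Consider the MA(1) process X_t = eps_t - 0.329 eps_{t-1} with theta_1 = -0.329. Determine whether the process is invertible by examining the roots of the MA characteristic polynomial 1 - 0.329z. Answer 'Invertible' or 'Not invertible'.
\text{Invertible}

The MA(q) characteristic polynomial is P(z) = 1 - 0.329z.
Invertibility requires all roots to lie outside the unit circle, i.e. |z| > 1 for every root.
This is linear in z: 1 + (-0.329) z = 0  =>  z = -1/(-0.329) = 3.039514,  |z| = 3.039514.
Moduli of all roots: 3.0395.
All moduli strictly greater than 1? Yes.
Verdict: Invertible.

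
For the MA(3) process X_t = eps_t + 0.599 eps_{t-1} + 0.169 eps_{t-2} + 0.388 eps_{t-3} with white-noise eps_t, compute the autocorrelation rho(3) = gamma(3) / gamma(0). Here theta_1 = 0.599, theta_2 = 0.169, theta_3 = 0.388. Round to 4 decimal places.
\rho(3) = 0.2523

For an MA(q) process with theta_0 = 1, the autocovariance is
  gamma(k) = sigma^2 * sum_{i=0..q-k} theta_i * theta_{i+k},
and rho(k) = gamma(k) / gamma(0). Sigma^2 cancels.
  numerator   = (1)*(0.388) = 0.388.
  denominator = (1)^2 + (0.599)^2 + (0.169)^2 + (0.388)^2 = 1.537906.
  rho(3) = 0.388 / 1.537906 = 0.2523.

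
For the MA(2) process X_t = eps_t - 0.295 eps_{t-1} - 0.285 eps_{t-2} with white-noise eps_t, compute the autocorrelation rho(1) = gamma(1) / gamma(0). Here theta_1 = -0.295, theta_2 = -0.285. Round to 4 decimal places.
\rho(1) = -0.1805

For an MA(q) process with theta_0 = 1, the autocovariance is
  gamma(k) = sigma^2 * sum_{i=0..q-k} theta_i * theta_{i+k},
and rho(k) = gamma(k) / gamma(0). Sigma^2 cancels.
  numerator   = (1)*(-0.295) + (-0.295)*(-0.285) = -0.210925.
  denominator = (1)^2 + (-0.295)^2 + (-0.285)^2 = 1.16825.
  rho(1) = -0.210925 / 1.16825 = -0.1805.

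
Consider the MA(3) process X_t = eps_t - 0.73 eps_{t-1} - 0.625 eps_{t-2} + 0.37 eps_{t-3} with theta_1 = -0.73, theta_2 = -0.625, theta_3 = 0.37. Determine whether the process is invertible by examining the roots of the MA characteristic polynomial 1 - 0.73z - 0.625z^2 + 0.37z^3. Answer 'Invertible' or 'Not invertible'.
\text{Invertible}

The MA(q) characteristic polynomial is P(z) = 1 - 0.73z - 0.625z^2 + 0.37z^3.
Invertibility requires all roots to lie outside the unit circle, i.e. |z| > 1 for every root.
Degree 3: look for a simple real root z0 first, then factor out (1 - z/z0) and solve the remaining quadratic.
Testing z0 = 2: P(2) = 1 + (-0.73)(2) + (-0.625)(2)^2 + (0.37)(2)^3
  = 1 + (-1.46) + (-2.5) + (2.96) = 0.  So z_0 = 2 is a root, |z_0| = 2.
Divide out the factor (1 - 0.5 z) = (1 - z/z0) (since 1/z0 = 0.5):
  P(z) = (1 - 0.5 z)(1 + (-0.23) z + (-0.74) z^2)
  [check: z-coef -0.23 - (0.5) = -0.73; z^2-coef -0.74 - (0.5)(-0.23) = -0.625; z^3-coef -(0.5)(-0.74) = 0.37.]
Remaining roots from the quadratic factor 1 + (-0.23) z + (-0.74) z^2:
  Set 1 + (-0.23) z + (-0.74) z^2 = 0, i.e. a z^2 + b z + c = 0 with a = -0.74, b = -0.23, c = 1.
  Discriminant D = b^2 - 4ac = (-0.23)^2 - 4*(-0.74)*1 = 0.0529 - (-2.96) = 3.0129.
  D >= 0, so the roots are real: z = (-b +/- sqrt(D)) / (2a) = (0.23 +/- 1.735771) / (-1.48).
    z_1 = (0.23 + 1.735771) / (-1.48) = -1.3282,   |z_1| = 1.3282.
    z_2 = (0.23 - 1.735771) / (-1.48) = 1.0174,   |z_2| = 1.0174.
Moduli of all roots: 2.0000, 1.3282, 1.0174.
All moduli strictly greater than 1? Yes.
Verdict: Invertible.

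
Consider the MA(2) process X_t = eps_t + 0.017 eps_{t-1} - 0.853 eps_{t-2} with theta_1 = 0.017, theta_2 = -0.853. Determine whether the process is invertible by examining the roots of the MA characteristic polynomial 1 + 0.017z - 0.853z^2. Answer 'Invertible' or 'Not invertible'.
\text{Invertible}

The MA(q) characteristic polynomial is P(z) = 1 + 0.017z - 0.853z^2.
Invertibility requires all roots to lie outside the unit circle, i.e. |z| > 1 for every root.
Set 1 + (0.017) z + (-0.853) z^2 = 0, i.e. a z^2 + b z + c = 0 with a = -0.853, b = 0.017, c = 1.
Discriminant D = b^2 - 4ac = (0.017)^2 - 4*(-0.853)*1 = 0.000289 - (-3.412) = 3.412289.
D >= 0, so the roots are real: z = (-b +/- sqrt(D)) / (2a) = (-0.017 +/- 1.847238) / (-1.706).
  z_1 = (-0.017 + 1.847238) / (-1.706) = -1.0728,   |z_1| = 1.0728.
  z_2 = (-0.017 - 1.847238) / (-1.706) = 1.0928,   |z_2| = 1.0928.
Moduli of all roots: 1.0728, 1.0928.
All moduli strictly greater than 1? Yes.
Verdict: Invertible.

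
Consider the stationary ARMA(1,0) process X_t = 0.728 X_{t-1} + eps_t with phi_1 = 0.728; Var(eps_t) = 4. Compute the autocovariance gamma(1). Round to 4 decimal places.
\gamma(1) = 6.1955

Multiply the model equation by X_{t-k} and take expectations. With theta_0 = psi_0 = 1 and psi_j the MA(infinity) weights, this gives
  gamma(k) - sum_i phi_i gamma(k-i) = c_k,
  c_k = sigma^2 * sum_{j=k..q} theta_j psi_{j-k}   (c_k = 0 for k > q),
using gamma(-m) = gamma(m).
Pure AR (q = 0): c_0 = sigma^2 = 4, c_k = 0 for k >= 1.
Equations for k = 0 and k = 1 (AR order 1):
  gamma(0) = phi_1 gamma(1) + c_0
  gamma(1) = phi_1 gamma(0) + c_1
Substituting the second into the first: gamma(0) (1 - phi_1^2) = c_0 + phi_1 c_1, so
  gamma(0) = c_0 / (1 - phi_1^2) = 4 / (1 - (0.728)^2) = 4 / 0.470016 = 8.510349.
  gamma(1) = phi_1 gamma(0) = (0.728)(8.510349) = 6.195534.
Therefore gamma(1) = 6.1955 (to 4 decimal places).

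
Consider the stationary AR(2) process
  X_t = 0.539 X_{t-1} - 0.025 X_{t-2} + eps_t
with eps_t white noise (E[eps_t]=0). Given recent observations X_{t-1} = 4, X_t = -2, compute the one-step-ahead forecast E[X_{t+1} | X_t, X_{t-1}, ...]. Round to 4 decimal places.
E[X_{t+1} \mid \mathcal F_t] = -1.1780

For an AR(p) model X_t = c + sum_i phi_i X_{t-i} + eps_t, the
one-step-ahead conditional mean is
  E[X_{t+1} | X_t, ...] = c + sum_i phi_i X_{t+1-i}.
Substitute known values:
  E[X_{t+1} | ...] = (0.539) * (-2) + (-0.025) * (4)
                   = -1.1780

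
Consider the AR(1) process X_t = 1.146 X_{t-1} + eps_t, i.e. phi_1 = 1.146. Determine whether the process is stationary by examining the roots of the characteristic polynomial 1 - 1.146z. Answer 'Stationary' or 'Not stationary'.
\text{Not stationary}

The AR(p) characteristic polynomial is P(z) = 1 - 1.146z.
Stationarity requires all roots to lie outside the unit circle, i.e. |z| > 1 for every root.
This is linear in z: 1 + (-1.146) z = 0  =>  z = -1/(-1.146) = 0.8726,  |z| = 0.8726.
Moduli of all roots: 0.8726.
All moduli strictly greater than 1? No.
Verdict: Not stationary.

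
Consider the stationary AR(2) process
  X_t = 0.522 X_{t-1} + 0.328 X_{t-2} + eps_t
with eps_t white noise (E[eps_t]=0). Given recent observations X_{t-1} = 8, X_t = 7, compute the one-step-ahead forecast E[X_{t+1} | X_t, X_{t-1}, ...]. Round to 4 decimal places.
E[X_{t+1} \mid \mathcal F_t] = 6.2780

For an AR(p) model X_t = c + sum_i phi_i X_{t-i} + eps_t, the
one-step-ahead conditional mean is
  E[X_{t+1} | X_t, ...] = c + sum_i phi_i X_{t+1-i}.
Substitute known values:
  E[X_{t+1} | ...] = (0.522) * (7) + (0.328) * (8)
                   = 6.2780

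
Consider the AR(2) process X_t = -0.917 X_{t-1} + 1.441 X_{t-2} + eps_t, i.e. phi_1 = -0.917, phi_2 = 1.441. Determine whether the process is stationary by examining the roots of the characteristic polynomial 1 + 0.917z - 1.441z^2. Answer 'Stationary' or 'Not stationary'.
\text{Not stationary}

The AR(p) characteristic polynomial is P(z) = 1 + 0.917z - 1.441z^2.
Stationarity requires all roots to lie outside the unit circle, i.e. |z| > 1 for every root.
Set 1 + (0.917) z + (-1.441) z^2 = 0, i.e. a z^2 + b z + c = 0 with a = -1.441, b = 0.917, c = 1.
Discriminant D = b^2 - 4ac = (0.917)^2 - 4*(-1.441)*1 = 0.840889 - (-5.764) = 6.604889.
D >= 0, so the roots are real: z = (-b +/- sqrt(D)) / (2a) = (-0.917 +/- 2.569998) / (-2.882).
  z_1 = (-0.917 + 2.569998) / (-2.882) = -0.5736,   |z_1| = 0.5736.
  z_2 = (-0.917 - 2.569998) / (-2.882) = 1.2099,   |z_2| = 1.2099.
Moduli of all roots: 0.5736, 1.2099.
All moduli strictly greater than 1? No.
Verdict: Not stationary.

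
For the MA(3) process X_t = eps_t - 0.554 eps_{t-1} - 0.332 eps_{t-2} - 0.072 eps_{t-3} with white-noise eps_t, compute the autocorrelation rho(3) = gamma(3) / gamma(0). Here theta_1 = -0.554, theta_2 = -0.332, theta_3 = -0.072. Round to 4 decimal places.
\rho(3) = -0.0506

For an MA(q) process with theta_0 = 1, the autocovariance is
  gamma(k) = sigma^2 * sum_{i=0..q-k} theta_i * theta_{i+k},
and rho(k) = gamma(k) / gamma(0). Sigma^2 cancels.
  numerator   = (1)*(-0.072) = -0.072.
  denominator = (1)^2 + (-0.554)^2 + (-0.332)^2 + (-0.072)^2 = 1.422324.
  rho(3) = -0.072 / 1.422324 = -0.0506.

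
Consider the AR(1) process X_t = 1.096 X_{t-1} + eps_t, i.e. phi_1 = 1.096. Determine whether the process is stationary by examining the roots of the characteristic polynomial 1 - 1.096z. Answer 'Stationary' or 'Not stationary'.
\text{Not stationary}

The AR(p) characteristic polynomial is P(z) = 1 - 1.096z.
Stationarity requires all roots to lie outside the unit circle, i.e. |z| > 1 for every root.
This is linear in z: 1 + (-1.096) z = 0  =>  z = -1/(-1.096) = 0.912409,  |z| = 0.912409.
Moduli of all roots: 0.9124.
All moduli strictly greater than 1? No.
Verdict: Not stationary.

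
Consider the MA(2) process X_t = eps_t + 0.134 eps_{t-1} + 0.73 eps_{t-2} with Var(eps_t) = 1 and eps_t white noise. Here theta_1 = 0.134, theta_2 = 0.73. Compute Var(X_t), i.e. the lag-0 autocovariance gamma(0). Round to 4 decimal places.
\gamma(0) = 1.5509

For an MA(q) process X_t = eps_t + sum_i theta_i eps_{t-i} with
Var(eps_t) = sigma^2, the variance is
  gamma(0) = sigma^2 * (1 + sum_i theta_i^2).
  sum_i theta_i^2 = (0.134)^2 + (0.73)^2 = 0.017956 + 0.5329 = 0.550856.
  gamma(0) = 1 * (1 + 0.550856) = 1 * 1.550856 = 1.550856, which rounds to 1.5509.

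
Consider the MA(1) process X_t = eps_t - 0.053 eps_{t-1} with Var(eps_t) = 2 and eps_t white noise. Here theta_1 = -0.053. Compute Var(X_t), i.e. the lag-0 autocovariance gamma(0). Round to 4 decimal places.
\gamma(0) = 2.0056

For an MA(q) process X_t = eps_t + sum_i theta_i eps_{t-i} with
Var(eps_t) = sigma^2, the variance is
  gamma(0) = sigma^2 * (1 + sum_i theta_i^2).
  sum_i theta_i^2 = (-0.053)^2 = 0.002809.
  gamma(0) = 2 * (1 + 0.002809) = 2 * 1.002809 = 2.005618, which rounds to 2.0056.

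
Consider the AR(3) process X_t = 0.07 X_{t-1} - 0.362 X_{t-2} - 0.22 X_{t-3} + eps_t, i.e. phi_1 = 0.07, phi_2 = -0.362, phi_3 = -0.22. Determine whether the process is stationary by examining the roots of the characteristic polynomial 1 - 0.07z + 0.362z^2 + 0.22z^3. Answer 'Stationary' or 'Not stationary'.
\text{Stationary}

The AR(p) characteristic polynomial is P(z) = 1 - 0.07z + 0.362z^2 + 0.22z^3.
Stationarity requires all roots to lie outside the unit circle, i.e. |z| > 1 for every root.
Degree 3: look for a simple real root z0 first, then factor out (1 - z/z0) and solve the remaining quadratic.
Testing z0 = -2.5: P(-2.5) = 1 + (-0.07)(-2.5) + (0.362)(-2.5)^2 + (0.22)(-2.5)^3
  = 1 + (0.175) + (2.2625) + (-3.4375) = 0.  So z_0 = -2.5 is a root, |z_0| = 2.5.
Divide out the factor (1 + 0.4 z) = (1 - z/z0) (since 1/z0 = -0.4):
  P(z) = (1 + 0.4 z)(1 + (-0.47) z + (0.55) z^2)
  [check: z-coef -0.47 - (-0.4) = -0.07; z^2-coef 0.55 - (-0.4)(-0.47) = 0.362; z^3-coef -(-0.4)(0.55) = 0.22.]
Remaining roots from the quadratic factor 1 + (-0.47) z + (0.55) z^2:
  Set 1 + (-0.47) z + (0.55) z^2 = 0, i.e. a z^2 + b z + c = 0 with a = 0.55, b = -0.47, c = 1.
  Discriminant D = b^2 - 4ac = (-0.47)^2 - 4*(0.55)*1 = 0.2209 - (2.2) = -1.9791.
  D < 0, so the roots are the complex-conjugate pair z = (-b +/- i sqrt(-D)) / (2a) = 0.4273 +/- 1.2789i.
  For a conjugate pair |z|^2 = z * conj(z) = (product of roots) = c/a = 1/(0.55) = 1.818182, so |z| = sqrt(1.818182) = 1.3484 for both roots.
Moduli of all roots: 2.5000, 1.3484, 1.3484.
All moduli strictly greater than 1? Yes.
Verdict: Stationary.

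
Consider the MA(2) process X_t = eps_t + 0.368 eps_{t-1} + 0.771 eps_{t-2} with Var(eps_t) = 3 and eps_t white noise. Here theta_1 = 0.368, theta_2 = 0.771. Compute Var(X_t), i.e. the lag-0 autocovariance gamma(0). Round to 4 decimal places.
\gamma(0) = 5.1896

For an MA(q) process X_t = eps_t + sum_i theta_i eps_{t-i} with
Var(eps_t) = sigma^2, the variance is
  gamma(0) = sigma^2 * (1 + sum_i theta_i^2).
  sum_i theta_i^2 = (0.368)^2 + (0.771)^2 = 0.135424 + 0.594441 = 0.729865.
  gamma(0) = 3 * (1 + 0.729865) = 3 * 1.729865 = 5.189595, which rounds to 5.1896.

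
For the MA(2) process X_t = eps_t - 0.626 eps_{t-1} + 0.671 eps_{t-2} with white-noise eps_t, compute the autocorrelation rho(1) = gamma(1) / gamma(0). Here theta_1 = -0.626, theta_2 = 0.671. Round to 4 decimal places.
\rho(1) = -0.5678

For an MA(q) process with theta_0 = 1, the autocovariance is
  gamma(k) = sigma^2 * sum_{i=0..q-k} theta_i * theta_{i+k},
and rho(k) = gamma(k) / gamma(0). Sigma^2 cancels.
  numerator   = (1)*(-0.626) + (-0.626)*(0.671) = -1.046046.
  denominator = (1)^2 + (-0.626)^2 + (0.671)^2 = 1.842117.
  rho(1) = -1.046046 / 1.842117 = -0.5678.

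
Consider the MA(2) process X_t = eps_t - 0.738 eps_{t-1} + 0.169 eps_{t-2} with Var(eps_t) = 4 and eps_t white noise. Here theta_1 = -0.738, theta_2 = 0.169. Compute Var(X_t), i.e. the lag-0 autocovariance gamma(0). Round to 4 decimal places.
\gamma(0) = 6.2928

For an MA(q) process X_t = eps_t + sum_i theta_i eps_{t-i} with
Var(eps_t) = sigma^2, the variance is
  gamma(0) = sigma^2 * (1 + sum_i theta_i^2).
  sum_i theta_i^2 = (-0.738)^2 + (0.169)^2 = 0.544644 + 0.028561 = 0.573205.
  gamma(0) = 4 * (1 + 0.573205) = 4 * 1.573205 = 6.29282, which rounds to 6.2928.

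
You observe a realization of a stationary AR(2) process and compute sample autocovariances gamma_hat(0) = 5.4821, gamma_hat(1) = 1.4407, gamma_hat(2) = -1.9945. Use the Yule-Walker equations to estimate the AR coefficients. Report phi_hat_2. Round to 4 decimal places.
\hat\phi_{2} = -0.4650

The Yule-Walker equations for an AR(p) process read, in matrix form,
  Gamma_p phi = r_p,   with   (Gamma_p)_{ij} = gamma(|i - j|),
                       (r_p)_i = gamma(i),   i,j = 1..p.
Substitute the sample gammas (Toeplitz matrix and right-hand side of size 2):
  Gamma_p = [[5.4821, 1.4407], [1.4407, 5.4821]]
  r_p     = [1.4407, -1.9945]
Written out:
  5.4821 phi_1 + 1.4407 phi_2 = 1.4407
  1.4407 phi_1 + 5.4821 phi_2 = -1.9945
Solve by Cramer's rule:
  det = gamma(0)^2 - gamma(1)^2 = (5.4821)^2 - (1.4407)^2 = 30.05342041 - 2.07561649 = 27.97780392
  phi_hat_1 = [gamma(1) gamma(0) - gamma(1) gamma(2)] / det = [(1.4407)(5.4821) - (1.4407)(-1.9945)] / 27.97780392 = 10.77153762 / 27.97780392 = 0.385
  phi_hat_2 = [gamma(0) gamma(2) - gamma(1)^2] / det = [(5.4821)(-1.9945) - (1.4407)^2] / 27.97780392 = -13.00966494 / 27.97780392 = -0.465
So phi_hat = [0.3850, -0.4650].
Therefore phi_hat_2 = -0.4650.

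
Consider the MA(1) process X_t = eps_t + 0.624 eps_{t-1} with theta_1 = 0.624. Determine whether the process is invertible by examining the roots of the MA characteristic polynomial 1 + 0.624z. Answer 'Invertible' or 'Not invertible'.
\text{Invertible}

The MA(q) characteristic polynomial is P(z) = 1 + 0.624z.
Invertibility requires all roots to lie outside the unit circle, i.e. |z| > 1 for every root.
This is linear in z: 1 + (0.624) z = 0  =>  z = -1/(0.624) = -1.602564,  |z| = 1.602564.
Moduli of all roots: 1.6026.
All moduli strictly greater than 1? Yes.
Verdict: Invertible.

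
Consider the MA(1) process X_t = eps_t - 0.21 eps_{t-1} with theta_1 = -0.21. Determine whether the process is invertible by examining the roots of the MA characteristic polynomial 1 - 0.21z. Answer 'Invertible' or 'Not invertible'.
\text{Invertible}

The MA(q) characteristic polynomial is P(z) = 1 - 0.21z.
Invertibility requires all roots to lie outside the unit circle, i.e. |z| > 1 for every root.
This is linear in z: 1 + (-0.21) z = 0  =>  z = -1/(-0.21) = 4.761905,  |z| = 4.761905.
Moduli of all roots: 4.7619.
All moduli strictly greater than 1? Yes.
Verdict: Invertible.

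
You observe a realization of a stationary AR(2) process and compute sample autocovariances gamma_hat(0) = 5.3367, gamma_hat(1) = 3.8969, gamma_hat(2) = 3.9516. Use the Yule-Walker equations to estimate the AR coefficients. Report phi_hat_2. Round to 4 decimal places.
\hat\phi_{2} = 0.4440

The Yule-Walker equations for an AR(p) process read, in matrix form,
  Gamma_p phi = r_p,   with   (Gamma_p)_{ij} = gamma(|i - j|),
                       (r_p)_i = gamma(i),   i,j = 1..p.
Substitute the sample gammas (Toeplitz matrix and right-hand side of size 2):
  Gamma_p = [[5.3367, 3.8969], [3.8969, 5.3367]]
  r_p     = [3.8969, 3.9516]
Written out:
  5.3367 phi_1 + 3.8969 phi_2 = 3.8969
  3.8969 phi_1 + 5.3367 phi_2 = 3.9516
Solve by Cramer's rule:
  det = gamma(0)^2 - gamma(1)^2 = (5.3367)^2 - (3.8969)^2 = 28.48036689 - 15.18582961 = 13.29453728
  phi_hat_1 = [gamma(1) gamma(0) - gamma(1) gamma(2)] / det = [(3.8969)(5.3367) - (3.8969)(3.9516)] / 13.29453728 = 5.39759619 / 13.29453728 = 0.406
  phi_hat_2 = [gamma(0) gamma(2) - gamma(1)^2] / det = [(5.3367)(3.9516) - (3.8969)^2] / 13.29453728 = 5.90267411 / 13.29453728 = 0.444
So phi_hat = [0.4060, 0.4440].
Therefore phi_hat_2 = 0.4440.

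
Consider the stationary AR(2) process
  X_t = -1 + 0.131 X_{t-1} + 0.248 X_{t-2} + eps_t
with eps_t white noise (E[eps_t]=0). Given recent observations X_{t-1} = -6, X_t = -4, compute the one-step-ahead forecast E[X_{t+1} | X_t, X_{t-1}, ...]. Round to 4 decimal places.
E[X_{t+1} \mid \mathcal F_t] = -3.0120

For an AR(p) model X_t = c + sum_i phi_i X_{t-i} + eps_t, the
one-step-ahead conditional mean is
  E[X_{t+1} | X_t, ...] = c + sum_i phi_i X_{t+1-i}.
Substitute known values:
  E[X_{t+1} | ...] = -1 + (0.131) * (-4) + (0.248) * (-6)
                   = -3.0120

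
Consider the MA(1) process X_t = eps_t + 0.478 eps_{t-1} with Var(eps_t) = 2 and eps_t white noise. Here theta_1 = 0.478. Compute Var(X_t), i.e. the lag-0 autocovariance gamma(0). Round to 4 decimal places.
\gamma(0) = 2.4570

For an MA(q) process X_t = eps_t + sum_i theta_i eps_{t-i} with
Var(eps_t) = sigma^2, the variance is
  gamma(0) = sigma^2 * (1 + sum_i theta_i^2).
  sum_i theta_i^2 = (0.478)^2 = 0.228484.
  gamma(0) = 2 * (1 + 0.228484) = 2 * 1.228484 = 2.456968, which rounds to 2.4570.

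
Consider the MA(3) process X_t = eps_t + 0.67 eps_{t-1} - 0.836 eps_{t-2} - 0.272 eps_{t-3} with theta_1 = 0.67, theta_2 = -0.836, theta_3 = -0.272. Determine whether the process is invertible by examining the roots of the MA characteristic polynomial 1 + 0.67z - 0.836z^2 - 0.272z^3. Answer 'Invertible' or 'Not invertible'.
\text{Not invertible}

The MA(q) characteristic polynomial is P(z) = 1 + 0.67z - 0.836z^2 - 0.272z^3.
Invertibility requires all roots to lie outside the unit circle, i.e. |z| > 1 for every root.
Degree 3: look for a simple real root z0 first, then factor out (1 - z/z0) and solve the remaining quadratic.
Testing z0 = 1.25: P(1.25) = 1 + (0.67)(1.25) + (-0.836)(1.25)^2 + (-0.272)(1.25)^3
  = 1 + (0.8375) + (-1.30625) + (-0.53125) = 0.  So z_0 = 1.25 is a root, |z_0| = 1.25.
Divide out the factor (1 - 0.8 z) = (1 - z/z0) (since 1/z0 = 0.8):
  P(z) = (1 - 0.8 z)(1 + (1.47) z + (0.34) z^2)
  [check: z-coef 1.47 - (0.8) = 0.67; z^2-coef 0.34 - (0.8)(1.47) = -0.836; z^3-coef -(0.8)(0.34) = -0.272.]
Remaining roots from the quadratic factor 1 + (1.47) z + (0.34) z^2:
  Set 1 + (1.47) z + (0.34) z^2 = 0, i.e. a z^2 + b z + c = 0 with a = 0.34, b = 1.47, c = 1.
  Discriminant D = b^2 - 4ac = (1.47)^2 - 4*(0.34)*1 = 2.1609 - (1.36) = 0.8009.
  D >= 0, so the roots are real: z = (-b +/- sqrt(D)) / (2a) = (-1.47 +/- 0.89493) / (0.68).
    z_1 = (-1.47 + 0.89493) / (0.68) = -0.8457,   |z_1| = 0.8457.
    z_2 = (-1.47 - 0.89493) / (0.68) = -3.4778,   |z_2| = 3.4778.
Moduli of all roots: 1.2500, 0.8457, 3.4778.
All moduli strictly greater than 1? No.
Verdict: Not invertible.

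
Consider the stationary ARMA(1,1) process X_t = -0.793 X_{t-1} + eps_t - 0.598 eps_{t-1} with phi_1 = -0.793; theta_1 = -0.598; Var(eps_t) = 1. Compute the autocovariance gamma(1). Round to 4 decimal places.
\gamma(1) = -5.5251

Multiply the model equation by X_{t-k} and take expectations. With theta_0 = psi_0 = 1 and psi_j the MA(infinity) weights, this gives
  gamma(k) - sum_i phi_i gamma(k-i) = c_k,
  c_k = sigma^2 * sum_{j=k..q} theta_j psi_{j-k}   (c_k = 0 for k > q),
using gamma(-m) = gamma(m).
psi-weights needed (psi_j = theta_j + sum_i phi_i psi_{j-i}):
  psi_1 = theta_1 + phi_1 = -0.598 + (-0.793) = -1.391
Right-hand sides:
  c_0 = sigma^2 (1 + theta_1 psi_1) = 1 * (1 + (-0.598)(-1.391)) = 1 * 1.831818 = 1.831818
  c_1 = sigma^2 theta_1 = 1 * (-0.598) = -0.598
  c_2 = 0
Equations for k = 0 and k = 1 (AR order 1):
  gamma(0) = phi_1 gamma(1) + c_0
  gamma(1) = phi_1 gamma(0) + c_1
Substituting the second into the first: gamma(0) (1 - phi_1^2) = c_0 + phi_1 c_1, so
  gamma(0) = (c_0 + phi_1 c_1) / (1 - phi_1^2) = (1.831818 + (-0.793)(-0.598)) / (1 - (-0.793)^2) = 2.306032 / 0.371151 = 6.213191.
  gamma(1) = phi_1 gamma(0) + c_1 = (-0.793)(6.213191) + (-0.598) = -5.52506.
Therefore gamma(1) = -5.5251 (to 4 decimal places).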